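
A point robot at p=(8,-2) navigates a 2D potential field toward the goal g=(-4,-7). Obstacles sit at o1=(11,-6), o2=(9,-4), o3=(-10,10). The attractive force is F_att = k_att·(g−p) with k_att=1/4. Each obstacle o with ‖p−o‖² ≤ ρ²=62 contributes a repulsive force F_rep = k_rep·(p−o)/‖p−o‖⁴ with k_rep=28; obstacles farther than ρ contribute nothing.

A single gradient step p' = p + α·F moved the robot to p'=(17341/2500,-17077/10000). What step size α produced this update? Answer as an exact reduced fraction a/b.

α = 1/4

F_att = 1/4·(g−p) = 1/4·(-12,-5) = (-3.0000,-1.2500)
o1: d²=25 ≤ ρ²=62; F_rep = 28·(-3,4)/25² = (-0.1344,0.1792)
o2: d²=5 ≤ ρ²=62; F_rep = 28·(-1,2)/5² = (-1.1200,2.2400)
o3: d²=468 > ρ²=62 → inactive
F = F_att + ΣF_rep = (-4.2544,1.1692)
Δp = p'−p = (-1.0636,0.2923); α = Δx/Fx = (-2659/2500) / (-2659/625) = 1/4
check: Δy/Fy = (2923/10000) / (2923/2500) = 1/4 ✓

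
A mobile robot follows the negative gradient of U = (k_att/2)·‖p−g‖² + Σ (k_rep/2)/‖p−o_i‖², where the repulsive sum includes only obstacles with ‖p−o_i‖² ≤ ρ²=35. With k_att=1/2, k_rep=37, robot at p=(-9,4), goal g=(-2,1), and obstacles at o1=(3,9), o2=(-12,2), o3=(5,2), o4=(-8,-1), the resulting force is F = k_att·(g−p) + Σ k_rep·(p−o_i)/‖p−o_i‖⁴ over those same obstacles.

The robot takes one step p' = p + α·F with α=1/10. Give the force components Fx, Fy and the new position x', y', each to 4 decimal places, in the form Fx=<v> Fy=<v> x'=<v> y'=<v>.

F_att = 1/2·(g−p) = 1/2·(7,-3) = (3.5000,-1.5000)
o1: d²=169 > ρ²=35 → inactive
o2: d²=13 ≤ ρ²=35; F_rep = 37·(3,2)/13² = (0.6568,0.4379)
o3: d²=200 > ρ²=35 → inactive
o4: d²=26 ≤ ρ²=35; F_rep = 37·(-1,5)/26² = (-0.0547,0.2737)
F = F_att + ΣF_rep = (4.1021,-0.7885)
p' = p + 1/10·F = (-8.5898,3.9212)

Fx=4.1021 Fy=-0.7885 x'=-8.5898 y'=3.9212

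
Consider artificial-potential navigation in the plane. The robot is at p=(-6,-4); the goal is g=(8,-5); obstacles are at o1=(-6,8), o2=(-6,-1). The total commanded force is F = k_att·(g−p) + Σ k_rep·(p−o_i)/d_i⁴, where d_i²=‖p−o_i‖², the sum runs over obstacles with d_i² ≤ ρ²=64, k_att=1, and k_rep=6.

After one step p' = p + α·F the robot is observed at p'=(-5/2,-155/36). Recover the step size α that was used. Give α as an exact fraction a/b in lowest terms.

F_att = 1·(g−p) = 1·(14,-1) = (14.0000,-1.0000)
o1: d²=144 > ρ²=64 → inactive
o2: d²=9 ≤ ρ²=64; F_rep = 6·(0,-3)/9² = (0.0000,-0.2222)
F = F_att + ΣF_rep = (14.0000,-1.2222)
Δp = p'−p = (3.5000,-0.3056); α = Δx/Fx = (7/2) / (14) = 1/4
check: Δy/Fy = (-11/36) / (-11/9) = 1/4 ✓

α = 1/4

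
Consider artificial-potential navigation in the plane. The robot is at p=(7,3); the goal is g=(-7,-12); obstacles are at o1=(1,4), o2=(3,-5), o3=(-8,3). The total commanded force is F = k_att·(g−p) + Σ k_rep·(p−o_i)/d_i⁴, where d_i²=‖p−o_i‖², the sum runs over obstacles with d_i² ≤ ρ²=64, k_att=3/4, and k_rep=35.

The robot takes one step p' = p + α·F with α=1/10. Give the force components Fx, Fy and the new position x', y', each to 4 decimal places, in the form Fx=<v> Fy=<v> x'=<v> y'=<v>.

F_att = 3/4·(g−p) = 3/4·(-14,-15) = (-10.5000,-11.2500)
o1: d²=37 ≤ ρ²=64; F_rep = 35·(6,-1)/37² = (0.1534,-0.0256)
o2: d²=80 > ρ²=64 → inactive
o3: d²=225 > ρ²=64 → inactive
F = F_att + ΣF_rep = (-10.3466,-11.2756)
p' = p + 1/10·F = (5.9653,1.8724)

Fx=-10.3466 Fy=-11.2756 x'=5.9653 y'=1.8724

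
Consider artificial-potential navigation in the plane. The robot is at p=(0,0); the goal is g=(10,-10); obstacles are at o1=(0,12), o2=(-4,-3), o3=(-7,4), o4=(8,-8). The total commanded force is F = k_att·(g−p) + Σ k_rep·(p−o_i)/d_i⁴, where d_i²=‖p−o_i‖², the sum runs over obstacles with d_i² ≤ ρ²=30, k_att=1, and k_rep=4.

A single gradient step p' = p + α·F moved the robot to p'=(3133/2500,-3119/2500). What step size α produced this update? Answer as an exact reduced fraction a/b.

α = 1/8

F_att = 1·(g−p) = 1·(10,-10) = (10.0000,-10.0000)
o1: d²=144 > ρ²=30 → inactive
o2: d²=25 ≤ ρ²=30; F_rep = 4·(4,3)/25² = (0.0256,0.0192)
o3: d²=65 > ρ²=30 → inactive
o4: d²=128 > ρ²=30 → inactive
F = F_att + ΣF_rep = (10.0256,-9.9808)
Δp = p'−p = (1.2532,-1.2476); α = Δx/Fx = (3133/2500) / (6266/625) = 1/8
check: Δy/Fy = (-3119/2500) / (-6238/625) = 1/8 ✓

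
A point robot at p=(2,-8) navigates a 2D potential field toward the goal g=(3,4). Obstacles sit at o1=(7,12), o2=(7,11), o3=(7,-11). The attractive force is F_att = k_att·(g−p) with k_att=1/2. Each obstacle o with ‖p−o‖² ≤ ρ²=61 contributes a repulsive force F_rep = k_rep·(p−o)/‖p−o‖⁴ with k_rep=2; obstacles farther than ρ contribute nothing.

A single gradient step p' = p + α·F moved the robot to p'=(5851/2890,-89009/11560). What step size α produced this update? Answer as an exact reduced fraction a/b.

α = 1/20

F_att = 1/2·(g−p) = 1/2·(1,12) = (0.5000,6.0000)
o1: d²=425 > ρ²=61 → inactive
o2: d²=386 > ρ²=61 → inactive
o3: d²=34 ≤ ρ²=61; F_rep = 2·(-5,3)/34² = (-0.0087,0.0052)
F = F_att + ΣF_rep = (0.4913,6.0052)
Δp = p'−p = (0.0246,0.3003); α = Δx/Fx = (71/2890) / (142/289) = 1/20
check: Δy/Fy = (3471/11560) / (3471/578) = 1/20 ✓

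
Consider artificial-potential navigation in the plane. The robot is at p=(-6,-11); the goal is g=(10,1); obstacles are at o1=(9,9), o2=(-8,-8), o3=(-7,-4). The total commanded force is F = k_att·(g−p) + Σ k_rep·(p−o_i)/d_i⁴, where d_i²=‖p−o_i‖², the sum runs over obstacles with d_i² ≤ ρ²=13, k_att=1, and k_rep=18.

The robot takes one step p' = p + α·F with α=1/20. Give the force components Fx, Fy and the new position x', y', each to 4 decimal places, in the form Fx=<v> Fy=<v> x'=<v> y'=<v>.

Fx=16.2130 Fy=11.6805 x'=-5.1893 y'=-10.4160

F_att = 1·(g−p) = 1·(16,12) = (16.0000,12.0000)
o1: d²=625 > ρ²=13 → inactive
o2: d²=13 ≤ ρ²=13; F_rep = 18·(2,-3)/13² = (0.2130,-0.3195)
o3: d²=50 > ρ²=13 → inactive
F = F_att + ΣF_rep = (16.2130,11.6805)
p' = p + 1/20·F = (-5.1893,-10.4160)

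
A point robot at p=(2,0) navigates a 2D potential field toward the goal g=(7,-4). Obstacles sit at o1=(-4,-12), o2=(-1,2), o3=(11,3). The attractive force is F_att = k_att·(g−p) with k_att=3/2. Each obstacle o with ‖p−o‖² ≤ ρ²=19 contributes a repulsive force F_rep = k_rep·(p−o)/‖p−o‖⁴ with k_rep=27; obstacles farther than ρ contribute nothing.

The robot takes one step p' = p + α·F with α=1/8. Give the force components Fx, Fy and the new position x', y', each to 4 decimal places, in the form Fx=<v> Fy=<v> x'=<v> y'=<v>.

Fx=7.9793 Fy=-6.3195 x'=2.9974 y'=-0.7899

F_att = 3/2·(g−p) = 3/2·(5,-4) = (7.5000,-6.0000)
o1: d²=180 > ρ²=19 → inactive
o2: d²=13 ≤ ρ²=19; F_rep = 27·(3,-2)/13² = (0.4793,-0.3195)
o3: d²=90 > ρ²=19 → inactive
F = F_att + ΣF_rep = (7.9793,-6.3195)
p' = p + 1/8·F = (2.9974,-0.7899)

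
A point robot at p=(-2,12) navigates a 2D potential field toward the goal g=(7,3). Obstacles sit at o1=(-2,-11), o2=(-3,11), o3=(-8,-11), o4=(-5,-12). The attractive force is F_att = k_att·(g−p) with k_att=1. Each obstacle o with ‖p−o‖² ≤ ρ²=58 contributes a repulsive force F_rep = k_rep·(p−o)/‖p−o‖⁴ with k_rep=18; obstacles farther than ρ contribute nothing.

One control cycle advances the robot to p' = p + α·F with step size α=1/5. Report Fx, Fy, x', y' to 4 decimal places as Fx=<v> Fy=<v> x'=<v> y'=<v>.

F_att = 1·(g−p) = 1·(9,-9) = (9.0000,-9.0000)
o1: d²=529 > ρ²=58 → inactive
o2: d²=2 ≤ ρ²=58; F_rep = 18·(1,1)/2² = (4.5000,4.5000)
o3: d²=565 > ρ²=58 → inactive
o4: d²=585 > ρ²=58 → inactive
F = F_att + ΣF_rep = (13.5000,-4.5000)
p' = p + 1/5·F = (0.7000,11.1000)

Fx=13.5000 Fy=-4.5000 x'=0.7000 y'=11.1000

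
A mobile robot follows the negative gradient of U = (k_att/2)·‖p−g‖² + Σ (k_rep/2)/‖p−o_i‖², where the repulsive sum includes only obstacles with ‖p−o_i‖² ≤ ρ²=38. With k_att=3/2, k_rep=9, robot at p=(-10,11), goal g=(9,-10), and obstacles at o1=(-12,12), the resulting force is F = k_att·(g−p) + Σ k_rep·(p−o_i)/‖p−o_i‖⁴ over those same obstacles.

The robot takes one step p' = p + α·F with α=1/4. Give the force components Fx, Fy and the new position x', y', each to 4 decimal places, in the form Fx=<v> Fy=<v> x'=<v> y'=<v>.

F_att = 3/2·(g−p) = 3/2·(19,-21) = (28.5000,-31.5000)
o1: d²=5 ≤ ρ²=38; F_rep = 9·(2,-1)/5² = (0.7200,-0.3600)
F = F_att + ΣF_rep = (29.2200,-31.8600)
p' = p + 1/4·F = (-2.6950,3.0350)

Fx=29.2200 Fy=-31.8600 x'=-2.6950 y'=3.0350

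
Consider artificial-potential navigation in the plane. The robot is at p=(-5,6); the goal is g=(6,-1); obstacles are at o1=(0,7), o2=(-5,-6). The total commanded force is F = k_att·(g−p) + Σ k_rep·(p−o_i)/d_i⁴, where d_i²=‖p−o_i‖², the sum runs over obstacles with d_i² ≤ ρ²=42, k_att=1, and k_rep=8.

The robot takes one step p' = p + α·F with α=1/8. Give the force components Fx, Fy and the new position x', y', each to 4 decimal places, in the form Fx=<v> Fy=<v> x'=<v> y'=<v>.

Fx=10.9408 Fy=-7.0118 x'=-3.6324 y'=5.1235

F_att = 1·(g−p) = 1·(11,-7) = (11.0000,-7.0000)
o1: d²=26 ≤ ρ²=42; F_rep = 8·(-5,-1)/26² = (-0.0592,-0.0118)
o2: d²=144 > ρ²=42 → inactive
F = F_att + ΣF_rep = (10.9408,-7.0118)
p' = p + 1/8·F = (-3.6324,5.1235)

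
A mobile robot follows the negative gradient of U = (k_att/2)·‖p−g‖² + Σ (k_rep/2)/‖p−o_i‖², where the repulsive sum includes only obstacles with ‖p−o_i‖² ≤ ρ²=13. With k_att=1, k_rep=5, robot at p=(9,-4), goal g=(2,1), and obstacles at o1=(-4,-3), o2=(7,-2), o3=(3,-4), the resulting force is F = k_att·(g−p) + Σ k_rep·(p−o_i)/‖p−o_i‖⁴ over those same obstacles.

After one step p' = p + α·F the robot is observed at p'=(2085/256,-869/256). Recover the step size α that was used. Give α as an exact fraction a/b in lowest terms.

F_att = 1·(g−p) = 1·(-7,5) = (-7.0000,5.0000)
o1: d²=170 > ρ²=13 → inactive
o2: d²=8 ≤ ρ²=13; F_rep = 5·(2,-2)/8² = (0.1562,-0.1562)
o3: d²=36 > ρ²=13 → inactive
F = F_att + ΣF_rep = (-6.8438,4.8438)
Δp = p'−p = (-0.8555,0.6055); α = Δx/Fx = (-219/256) / (-219/32) = 1/8
check: Δy/Fy = (155/256) / (155/32) = 1/8 ✓

α = 1/8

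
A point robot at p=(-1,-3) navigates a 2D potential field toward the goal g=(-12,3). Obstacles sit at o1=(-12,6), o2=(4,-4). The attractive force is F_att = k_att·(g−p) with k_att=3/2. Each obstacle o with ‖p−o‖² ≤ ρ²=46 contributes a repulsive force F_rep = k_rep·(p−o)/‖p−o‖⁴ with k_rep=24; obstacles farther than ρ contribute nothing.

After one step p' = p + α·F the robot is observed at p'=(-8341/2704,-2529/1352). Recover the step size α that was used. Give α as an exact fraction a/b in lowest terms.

α = 1/8

F_att = 3/2·(g−p) = 3/2·(-11,6) = (-16.5000,9.0000)
o1: d²=202 > ρ²=46 → inactive
o2: d²=26 ≤ ρ²=46; F_rep = 24·(-5,1)/26² = (-0.1775,0.0355)
F = F_att + ΣF_rep = (-16.6775,9.0355)
Δp = p'−p = (-2.0847,1.1294); α = Δx/Fx = (-5637/2704) / (-5637/338) = 1/8
check: Δy/Fy = (1527/1352) / (1527/169) = 1/8 ✓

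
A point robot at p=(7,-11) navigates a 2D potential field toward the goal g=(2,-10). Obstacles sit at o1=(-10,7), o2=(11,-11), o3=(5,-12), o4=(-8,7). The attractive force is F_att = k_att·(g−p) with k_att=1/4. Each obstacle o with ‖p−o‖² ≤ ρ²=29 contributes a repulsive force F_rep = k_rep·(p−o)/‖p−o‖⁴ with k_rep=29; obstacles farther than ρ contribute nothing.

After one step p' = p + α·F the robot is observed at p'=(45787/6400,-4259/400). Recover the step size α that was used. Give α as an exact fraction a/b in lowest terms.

α = 1/4

F_att = 1/4·(g−p) = 1/4·(-5,1) = (-1.2500,0.2500)
o1: d²=613 > ρ²=29 → inactive
o2: d²=16 ≤ ρ²=29; F_rep = 29·(-4,0)/16² = (-0.4531,0.0000)
o3: d²=5 ≤ ρ²=29; F_rep = 29·(2,1)/5² = (2.3200,1.1600)
o4: d²=549 > ρ²=29 → inactive
F = F_att + ΣF_rep = (0.6169,1.4100)
Δp = p'−p = (0.1542,0.3525); α = Δx/Fx = (987/6400) / (987/1600) = 1/4
check: Δy/Fy = (141/400) / (141/100) = 1/4 ✓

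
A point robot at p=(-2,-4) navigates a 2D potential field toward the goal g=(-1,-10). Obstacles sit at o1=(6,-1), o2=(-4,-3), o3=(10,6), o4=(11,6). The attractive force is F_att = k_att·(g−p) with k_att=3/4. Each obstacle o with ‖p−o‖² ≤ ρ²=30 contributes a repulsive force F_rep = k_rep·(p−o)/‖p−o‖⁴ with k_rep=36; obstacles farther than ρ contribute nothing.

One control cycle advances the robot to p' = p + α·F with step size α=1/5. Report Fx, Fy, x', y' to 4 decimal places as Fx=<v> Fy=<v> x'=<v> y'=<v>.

Fx=3.6300 Fy=-5.9400 x'=-1.2740 y'=-5.1880

F_att = 3/4·(g−p) = 3/4·(1,-6) = (0.7500,-4.5000)
o1: d²=73 > ρ²=30 → inactive
o2: d²=5 ≤ ρ²=30; F_rep = 36·(2,-1)/5² = (2.8800,-1.4400)
o3: d²=244 > ρ²=30 → inactive
o4: d²=269 > ρ²=30 → inactive
F = F_att + ΣF_rep = (3.6300,-5.9400)
p' = p + 1/5·F = (-1.2740,-5.1880)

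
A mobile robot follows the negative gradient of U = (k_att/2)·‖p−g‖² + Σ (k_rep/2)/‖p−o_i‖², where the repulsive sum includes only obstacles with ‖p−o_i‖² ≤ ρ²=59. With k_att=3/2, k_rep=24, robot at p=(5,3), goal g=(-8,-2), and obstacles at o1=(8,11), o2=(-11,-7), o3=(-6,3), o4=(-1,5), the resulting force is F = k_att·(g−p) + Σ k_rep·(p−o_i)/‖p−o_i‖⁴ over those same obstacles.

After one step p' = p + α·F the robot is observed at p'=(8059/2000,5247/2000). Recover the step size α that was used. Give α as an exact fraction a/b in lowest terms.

α = 1/20

F_att = 3/2·(g−p) = 3/2·(-13,-5) = (-19.5000,-7.5000)
o1: d²=73 > ρ²=59 → inactive
o2: d²=356 > ρ²=59 → inactive
o3: d²=121 > ρ²=59 → inactive
o4: d²=40 ≤ ρ²=59; F_rep = 24·(6,-2)/40² = (0.0900,-0.0300)
F = F_att + ΣF_rep = (-19.4100,-7.5300)
Δp = p'−p = (-0.9705,-0.3765); α = Δx/Fx = (-1941/2000) / (-1941/100) = 1/20
check: Δy/Fy = (-753/2000) / (-753/100) = 1/20 ✓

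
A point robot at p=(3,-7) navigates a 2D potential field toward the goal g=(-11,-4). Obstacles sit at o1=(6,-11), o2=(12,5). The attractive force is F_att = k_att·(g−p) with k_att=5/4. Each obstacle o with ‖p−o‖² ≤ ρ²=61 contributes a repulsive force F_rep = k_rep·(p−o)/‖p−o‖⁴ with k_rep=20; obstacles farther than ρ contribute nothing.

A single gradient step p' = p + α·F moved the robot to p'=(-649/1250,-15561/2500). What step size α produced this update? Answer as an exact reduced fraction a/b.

α = 1/5

F_att = 5/4·(g−p) = 5/4·(-14,3) = (-17.5000,3.7500)
o1: d²=25 ≤ ρ²=61; F_rep = 20·(-3,4)/25² = (-0.0960,0.1280)
o2: d²=225 > ρ²=61 → inactive
F = F_att + ΣF_rep = (-17.5960,3.8780)
Δp = p'−p = (-3.5192,0.7756); α = Δx/Fx = (-4399/1250) / (-4399/250) = 1/5
check: Δy/Fy = (1939/2500) / (1939/500) = 1/5 ✓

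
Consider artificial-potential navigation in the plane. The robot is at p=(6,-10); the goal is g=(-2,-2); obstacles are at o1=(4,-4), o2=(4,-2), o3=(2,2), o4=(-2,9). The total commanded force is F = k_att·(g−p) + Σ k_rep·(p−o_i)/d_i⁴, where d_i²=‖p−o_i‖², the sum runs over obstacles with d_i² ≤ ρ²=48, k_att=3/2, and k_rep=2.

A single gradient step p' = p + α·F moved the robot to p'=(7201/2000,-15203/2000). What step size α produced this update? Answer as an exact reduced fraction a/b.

F_att = 3/2·(g−p) = 3/2·(-8,8) = (-12.0000,12.0000)
o1: d²=40 ≤ ρ²=48; F_rep = 2·(2,-6)/40² = (0.0025,-0.0075)
o2: d²=68 > ρ²=48 → inactive
o3: d²=160 > ρ²=48 → inactive
o4: d²=425 > ρ²=48 → inactive
F = F_att + ΣF_rep = (-11.9975,11.9925)
Δp = p'−p = (-2.3995,2.3985); α = Δx/Fx = (-4799/2000) / (-4799/400) = 1/5
check: Δy/Fy = (4797/2000) / (4797/400) = 1/5 ✓

α = 1/5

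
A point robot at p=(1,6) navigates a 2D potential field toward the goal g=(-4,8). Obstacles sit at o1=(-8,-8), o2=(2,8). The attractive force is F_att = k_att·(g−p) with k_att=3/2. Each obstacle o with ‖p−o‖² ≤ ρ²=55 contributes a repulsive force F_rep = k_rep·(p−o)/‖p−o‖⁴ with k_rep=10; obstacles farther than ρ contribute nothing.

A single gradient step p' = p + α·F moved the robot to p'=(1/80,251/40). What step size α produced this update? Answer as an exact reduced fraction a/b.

F_att = 3/2·(g−p) = 3/2·(-5,2) = (-7.5000,3.0000)
o1: d²=277 > ρ²=55 → inactive
o2: d²=5 ≤ ρ²=55; F_rep = 10·(-1,-2)/5² = (-0.4000,-0.8000)
F = F_att + ΣF_rep = (-7.9000,2.2000)
Δp = p'−p = (-0.9875,0.2750); α = Δx/Fx = (-79/80) / (-79/10) = 1/8
check: Δy/Fy = (11/40) / (11/5) = 1/8 ✓

α = 1/8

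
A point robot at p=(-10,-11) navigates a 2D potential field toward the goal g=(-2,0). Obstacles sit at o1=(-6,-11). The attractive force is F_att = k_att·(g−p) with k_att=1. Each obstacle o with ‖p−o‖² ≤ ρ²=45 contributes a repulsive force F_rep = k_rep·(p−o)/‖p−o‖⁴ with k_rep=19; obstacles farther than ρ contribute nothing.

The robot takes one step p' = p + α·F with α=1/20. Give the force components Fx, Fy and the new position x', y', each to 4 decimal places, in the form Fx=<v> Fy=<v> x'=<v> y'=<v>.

F_att = 1·(g−p) = 1·(8,11) = (8.0000,11.0000)
o1: d²=16 ≤ ρ²=45; F_rep = 19·(-4,0)/16² = (-0.2969,0.0000)
F = F_att + ΣF_rep = (7.7031,11.0000)
p' = p + 1/20·F = (-9.6148,-10.4500)

Fx=7.7031 Fy=11.0000 x'=-9.6148 y'=-10.4500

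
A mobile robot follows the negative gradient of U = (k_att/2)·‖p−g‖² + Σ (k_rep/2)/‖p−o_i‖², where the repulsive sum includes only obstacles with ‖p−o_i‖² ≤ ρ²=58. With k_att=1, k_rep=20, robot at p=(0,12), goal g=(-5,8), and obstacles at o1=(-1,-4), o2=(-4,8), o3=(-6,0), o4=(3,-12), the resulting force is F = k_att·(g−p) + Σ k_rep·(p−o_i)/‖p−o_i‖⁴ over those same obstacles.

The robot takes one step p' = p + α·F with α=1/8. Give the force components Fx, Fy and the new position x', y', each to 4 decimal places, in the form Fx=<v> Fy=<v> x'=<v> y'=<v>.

Fx=-4.9219 Fy=-3.9219 x'=-0.6152 y'=11.5098

F_att = 1·(g−p) = 1·(-5,-4) = (-5.0000,-4.0000)
o1: d²=257 > ρ²=58 → inactive
o2: d²=32 ≤ ρ²=58; F_rep = 20·(4,4)/32² = (0.0781,0.0781)
o3: d²=180 > ρ²=58 → inactive
o4: d²=585 > ρ²=58 → inactive
F = F_att + ΣF_rep = (-4.9219,-3.9219)
p' = p + 1/8·F = (-0.6152,11.5098)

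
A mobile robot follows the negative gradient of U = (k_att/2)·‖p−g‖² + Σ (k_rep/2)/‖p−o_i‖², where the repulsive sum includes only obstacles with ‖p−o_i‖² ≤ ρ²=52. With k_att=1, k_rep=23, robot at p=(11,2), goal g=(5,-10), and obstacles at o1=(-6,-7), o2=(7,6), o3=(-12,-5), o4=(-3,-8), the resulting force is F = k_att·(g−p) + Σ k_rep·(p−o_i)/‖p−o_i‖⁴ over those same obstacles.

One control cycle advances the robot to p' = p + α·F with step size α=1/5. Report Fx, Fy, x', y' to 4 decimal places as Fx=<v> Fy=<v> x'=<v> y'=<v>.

F_att = 1·(g−p) = 1·(-6,-12) = (-6.0000,-12.0000)
o1: d²=370 > ρ²=52 → inactive
o2: d²=32 ≤ ρ²=52; F_rep = 23·(4,-4)/32² = (0.0898,-0.0898)
o3: d²=578 > ρ²=52 → inactive
o4: d²=296 > ρ²=52 → inactive
F = F_att + ΣF_rep = (-5.9102,-12.0898)
p' = p + 1/5·F = (9.8180,-0.4180)

Fx=-5.9102 Fy=-12.0898 x'=9.8180 y'=-0.4180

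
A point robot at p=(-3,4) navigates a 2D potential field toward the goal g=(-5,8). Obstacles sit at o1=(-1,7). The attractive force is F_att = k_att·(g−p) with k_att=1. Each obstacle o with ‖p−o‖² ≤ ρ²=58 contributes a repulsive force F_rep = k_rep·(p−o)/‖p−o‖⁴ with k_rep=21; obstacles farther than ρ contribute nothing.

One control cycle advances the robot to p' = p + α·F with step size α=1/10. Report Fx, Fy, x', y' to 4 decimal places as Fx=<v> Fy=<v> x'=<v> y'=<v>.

Fx=-2.2485 Fy=3.6272 x'=-3.2249 y'=4.3627

F_att = 1·(g−p) = 1·(-2,4) = (-2.0000,4.0000)
o1: d²=13 ≤ ρ²=58; F_rep = 21·(-2,-3)/13² = (-0.2485,-0.3728)
F = F_att + ΣF_rep = (-2.2485,3.6272)
p' = p + 1/10·F = (-3.2249,4.3627)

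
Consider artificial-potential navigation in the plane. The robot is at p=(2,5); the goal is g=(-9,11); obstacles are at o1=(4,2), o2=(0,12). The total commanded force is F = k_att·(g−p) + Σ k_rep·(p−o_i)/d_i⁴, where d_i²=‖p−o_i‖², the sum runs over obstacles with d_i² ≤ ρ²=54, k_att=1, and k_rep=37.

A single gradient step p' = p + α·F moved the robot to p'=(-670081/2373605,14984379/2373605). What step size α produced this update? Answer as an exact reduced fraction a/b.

F_att = 1·(g−p) = 1·(-11,6) = (-11.0000,6.0000)
o1: d²=13 ≤ ρ²=54; F_rep = 37·(-2,3)/13² = (-0.4379,0.6568)
o2: d²=53 ≤ ρ²=54; F_rep = 37·(2,-7)/53² = (0.0263,-0.0922)
F = F_att + ΣF_rep = (-11.4115,6.5646)
Δp = p'−p = (-2.2823,1.3129); α = Δx/Fx = (-5417291/2373605) / (-5417291/474721) = 1/5
check: Δy/Fy = (3116354/2373605) / (3116354/474721) = 1/5 ✓

α = 1/5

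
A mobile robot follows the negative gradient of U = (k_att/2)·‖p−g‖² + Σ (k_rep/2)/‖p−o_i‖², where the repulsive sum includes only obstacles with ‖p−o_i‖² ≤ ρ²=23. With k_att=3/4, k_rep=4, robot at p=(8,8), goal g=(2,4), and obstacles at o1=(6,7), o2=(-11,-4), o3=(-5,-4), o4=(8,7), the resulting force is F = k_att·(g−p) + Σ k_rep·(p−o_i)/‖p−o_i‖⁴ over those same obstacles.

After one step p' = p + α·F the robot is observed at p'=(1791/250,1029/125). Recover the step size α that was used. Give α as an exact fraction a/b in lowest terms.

F_att = 3/4·(g−p) = 3/4·(-6,-4) = (-4.5000,-3.0000)
o1: d²=5 ≤ ρ²=23; F_rep = 4·(2,1)/5² = (0.3200,0.1600)
o2: d²=505 > ρ²=23 → inactive
o3: d²=313 > ρ²=23 → inactive
o4: d²=1 ≤ ρ²=23; F_rep = 4·(0,1)/1² = (0.0000,4.0000)
F = F_att + ΣF_rep = (-4.1800,1.1600)
Δp = p'−p = (-0.8360,0.2320); α = Δx/Fx = (-209/250) / (-209/50) = 1/5
check: Δy/Fy = (29/125) / (29/25) = 1/5 ✓

α = 1/5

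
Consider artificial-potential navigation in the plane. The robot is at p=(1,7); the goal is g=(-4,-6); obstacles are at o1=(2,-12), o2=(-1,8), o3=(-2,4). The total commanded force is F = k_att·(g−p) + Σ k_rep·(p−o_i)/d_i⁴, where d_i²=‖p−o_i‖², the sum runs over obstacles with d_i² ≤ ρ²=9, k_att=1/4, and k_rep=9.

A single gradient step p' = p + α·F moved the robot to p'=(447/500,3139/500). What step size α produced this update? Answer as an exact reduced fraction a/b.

α = 1/5

F_att = 1/4·(g−p) = 1/4·(-5,-13) = (-1.2500,-3.2500)
o1: d²=362 > ρ²=9 → inactive
o2: d²=5 ≤ ρ²=9; F_rep = 9·(2,-1)/5² = (0.7200,-0.3600)
o3: d²=18 > ρ²=9 → inactive
F = F_att + ΣF_rep = (-0.5300,-3.6100)
Δp = p'−p = (-0.1060,-0.7220); α = Δx/Fx = (-53/500) / (-53/100) = 1/5
check: Δy/Fy = (-361/500) / (-361/100) = 1/5 ✓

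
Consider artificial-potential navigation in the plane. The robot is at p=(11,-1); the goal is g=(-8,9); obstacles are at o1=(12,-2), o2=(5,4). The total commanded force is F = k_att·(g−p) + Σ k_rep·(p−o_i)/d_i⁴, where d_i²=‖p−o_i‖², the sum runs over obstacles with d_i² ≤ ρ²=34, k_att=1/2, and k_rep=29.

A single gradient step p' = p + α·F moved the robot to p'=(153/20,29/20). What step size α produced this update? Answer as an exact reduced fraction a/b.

α = 1/5

F_att = 1/2·(g−p) = 1/2·(-19,10) = (-9.5000,5.0000)
o1: d²=2 ≤ ρ²=34; F_rep = 29·(-1,1)/2² = (-7.2500,7.2500)
o2: d²=61 > ρ²=34 → inactive
F = F_att + ΣF_rep = (-16.7500,12.2500)
Δp = p'−p = (-3.3500,2.4500); α = Δx/Fx = (-67/20) / (-67/4) = 1/5
check: Δy/Fy = (49/20) / (49/4) = 1/5 ✓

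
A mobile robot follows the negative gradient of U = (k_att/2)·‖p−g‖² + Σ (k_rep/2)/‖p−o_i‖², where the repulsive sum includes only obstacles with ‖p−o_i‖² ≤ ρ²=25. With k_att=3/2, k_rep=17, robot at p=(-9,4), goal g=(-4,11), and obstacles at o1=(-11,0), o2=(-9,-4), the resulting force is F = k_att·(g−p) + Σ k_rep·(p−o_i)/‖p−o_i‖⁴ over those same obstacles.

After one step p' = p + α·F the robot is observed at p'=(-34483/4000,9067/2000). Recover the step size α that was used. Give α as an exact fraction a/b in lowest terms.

α = 1/20

F_att = 3/2·(g−p) = 3/2·(5,7) = (7.5000,10.5000)
o1: d²=20 ≤ ρ²=25; F_rep = 17·(2,4)/20² = (0.0850,0.1700)
o2: d²=64 > ρ²=25 → inactive
F = F_att + ΣF_rep = (7.5850,10.6700)
Δp = p'−p = (0.3792,0.5335); α = Δx/Fx = (1517/4000) / (1517/200) = 1/20
check: Δy/Fy = (1067/2000) / (1067/100) = 1/20 ✓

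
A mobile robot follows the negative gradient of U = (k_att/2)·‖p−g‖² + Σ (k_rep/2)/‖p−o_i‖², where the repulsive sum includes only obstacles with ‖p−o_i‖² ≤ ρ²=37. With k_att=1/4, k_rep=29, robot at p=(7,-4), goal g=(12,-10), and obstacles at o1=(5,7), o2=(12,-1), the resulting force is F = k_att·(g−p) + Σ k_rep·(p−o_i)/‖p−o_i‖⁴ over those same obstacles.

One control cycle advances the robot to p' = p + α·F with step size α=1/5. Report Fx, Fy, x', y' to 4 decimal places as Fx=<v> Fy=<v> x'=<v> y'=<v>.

Fx=1.1246 Fy=-1.5753 x'=7.2249 y'=-4.3151

F_att = 1/4·(g−p) = 1/4·(5,-6) = (1.2500,-1.5000)
o1: d²=125 > ρ²=37 → inactive
o2: d²=34 ≤ ρ²=37; F_rep = 29·(-5,-3)/34² = (-0.1254,-0.0753)
F = F_att + ΣF_rep = (1.1246,-1.5753)
p' = p + 1/5·F = (7.2249,-4.3151)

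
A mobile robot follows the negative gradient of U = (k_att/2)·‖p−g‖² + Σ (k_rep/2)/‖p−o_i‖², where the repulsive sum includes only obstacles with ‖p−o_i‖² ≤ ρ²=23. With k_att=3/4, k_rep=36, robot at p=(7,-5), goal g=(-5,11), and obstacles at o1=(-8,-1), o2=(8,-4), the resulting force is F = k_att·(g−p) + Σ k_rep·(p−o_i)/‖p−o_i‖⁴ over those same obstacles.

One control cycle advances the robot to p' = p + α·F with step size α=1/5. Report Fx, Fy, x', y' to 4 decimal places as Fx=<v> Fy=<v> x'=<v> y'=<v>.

F_att = 3/4·(g−p) = 3/4·(-12,16) = (-9.0000,12.0000)
o1: d²=241 > ρ²=23 → inactive
o2: d²=2 ≤ ρ²=23; F_rep = 36·(-1,-1)/2² = (-9.0000,-9.0000)
F = F_att + ΣF_rep = (-18.0000,3.0000)
p' = p + 1/5·F = (3.4000,-4.4000)

Fx=-18.0000 Fy=3.0000 x'=3.4000 y'=-4.4000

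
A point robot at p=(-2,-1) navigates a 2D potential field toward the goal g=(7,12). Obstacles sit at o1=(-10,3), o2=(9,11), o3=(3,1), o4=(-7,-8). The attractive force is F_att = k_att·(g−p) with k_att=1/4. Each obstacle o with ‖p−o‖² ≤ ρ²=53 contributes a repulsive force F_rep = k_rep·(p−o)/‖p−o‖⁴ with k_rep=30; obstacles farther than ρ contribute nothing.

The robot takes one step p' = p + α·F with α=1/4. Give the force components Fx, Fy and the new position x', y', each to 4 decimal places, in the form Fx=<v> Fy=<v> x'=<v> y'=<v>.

Fx=2.0716 Fy=3.1787 x'=-1.4821 y'=-0.2053

F_att = 1/4·(g−p) = 1/4·(9,13) = (2.2500,3.2500)
o1: d²=80 > ρ²=53 → inactive
o2: d²=265 > ρ²=53 → inactive
o3: d²=29 ≤ ρ²=53; F_rep = 30·(-5,-2)/29² = (-0.1784,-0.0713)
o4: d²=74 > ρ²=53 → inactive
F = F_att + ΣF_rep = (2.0716,3.1787)
p' = p + 1/4·F = (-1.4821,-0.2053)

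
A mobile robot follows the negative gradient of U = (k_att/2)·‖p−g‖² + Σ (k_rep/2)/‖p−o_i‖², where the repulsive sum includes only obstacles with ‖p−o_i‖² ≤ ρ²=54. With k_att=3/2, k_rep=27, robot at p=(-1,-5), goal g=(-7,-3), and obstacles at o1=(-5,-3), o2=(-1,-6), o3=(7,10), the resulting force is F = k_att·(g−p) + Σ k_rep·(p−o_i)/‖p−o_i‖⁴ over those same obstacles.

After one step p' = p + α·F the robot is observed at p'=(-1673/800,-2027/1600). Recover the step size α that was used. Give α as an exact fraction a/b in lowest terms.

α = 1/8

F_att = 3/2·(g−p) = 3/2·(-6,2) = (-9.0000,3.0000)
o1: d²=20 ≤ ρ²=54; F_rep = 27·(4,-2)/20² = (0.2700,-0.1350)
o2: d²=1 ≤ ρ²=54; F_rep = 27·(0,1)/1² = (0.0000,27.0000)
o3: d²=289 > ρ²=54 → inactive
F = F_att + ΣF_rep = (-8.7300,29.8650)
Δp = p'−p = (-1.0913,3.7331); α = Δx/Fx = (-873/800) / (-873/100) = 1/8
check: Δy/Fy = (5973/1600) / (5973/200) = 1/8 ✓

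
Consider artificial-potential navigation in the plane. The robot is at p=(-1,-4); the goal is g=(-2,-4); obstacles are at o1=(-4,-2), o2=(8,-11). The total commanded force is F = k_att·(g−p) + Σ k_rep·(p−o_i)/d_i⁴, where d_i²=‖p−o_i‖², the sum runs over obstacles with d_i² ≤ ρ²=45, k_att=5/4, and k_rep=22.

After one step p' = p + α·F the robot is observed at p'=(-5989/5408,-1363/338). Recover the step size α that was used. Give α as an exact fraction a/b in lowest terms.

α = 1/8

F_att = 5/4·(g−p) = 5/4·(-1,0) = (-1.2500,0.0000)
o1: d²=13 ≤ ρ²=45; F_rep = 22·(3,-2)/13² = (0.3905,-0.2604)
o2: d²=130 > ρ²=45 → inactive
F = F_att + ΣF_rep = (-0.8595,-0.2604)
Δp = p'−p = (-0.1074,-0.0325); α = Δx/Fx = (-581/5408) / (-581/676) = 1/8
check: Δy/Fy = (-11/338) / (-44/169) = 1/8 ✓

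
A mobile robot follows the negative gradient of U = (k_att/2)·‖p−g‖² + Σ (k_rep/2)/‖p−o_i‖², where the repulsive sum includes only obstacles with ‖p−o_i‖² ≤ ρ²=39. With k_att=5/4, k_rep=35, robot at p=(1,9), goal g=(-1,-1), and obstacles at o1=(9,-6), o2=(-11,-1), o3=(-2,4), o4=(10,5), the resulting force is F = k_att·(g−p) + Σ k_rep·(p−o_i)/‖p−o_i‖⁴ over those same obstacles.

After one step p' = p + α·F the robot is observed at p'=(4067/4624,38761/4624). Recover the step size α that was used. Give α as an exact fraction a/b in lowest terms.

α = 1/20

F_att = 5/4·(g−p) = 5/4·(-2,-10) = (-2.5000,-12.5000)
o1: d²=289 > ρ²=39 → inactive
o2: d²=244 > ρ²=39 → inactive
o3: d²=34 ≤ ρ²=39; F_rep = 35·(3,5)/34² = (0.0908,0.1514)
o4: d²=97 > ρ²=39 → inactive
F = F_att + ΣF_rep = (-2.4092,-12.3486)
Δp = p'−p = (-0.1205,-0.6174); α = Δx/Fx = (-557/4624) / (-2785/1156) = 1/20
check: Δy/Fy = (-2855/4624) / (-14275/1156) = 1/20 ✓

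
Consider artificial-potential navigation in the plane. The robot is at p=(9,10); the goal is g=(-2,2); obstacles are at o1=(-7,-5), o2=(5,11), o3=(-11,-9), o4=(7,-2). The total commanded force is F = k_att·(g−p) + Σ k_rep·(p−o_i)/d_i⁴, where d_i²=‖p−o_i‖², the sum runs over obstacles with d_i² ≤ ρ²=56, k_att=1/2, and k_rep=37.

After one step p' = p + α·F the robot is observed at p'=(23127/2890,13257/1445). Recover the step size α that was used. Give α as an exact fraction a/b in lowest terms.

α = 1/5

F_att = 1/2·(g−p) = 1/2·(-11,-8) = (-5.5000,-4.0000)
o1: d²=481 > ρ²=56 → inactive
o2: d²=17 ≤ ρ²=56; F_rep = 37·(4,-1)/17² = (0.5121,-0.1280)
o3: d²=761 > ρ²=56 → inactive
o4: d²=148 > ρ²=56 → inactive
F = F_att + ΣF_rep = (-4.9879,-4.1280)
Δp = p'−p = (-0.9976,-0.8256); α = Δx/Fx = (-2883/2890) / (-2883/578) = 1/5
check: Δy/Fy = (-1193/1445) / (-1193/289) = 1/5 ✓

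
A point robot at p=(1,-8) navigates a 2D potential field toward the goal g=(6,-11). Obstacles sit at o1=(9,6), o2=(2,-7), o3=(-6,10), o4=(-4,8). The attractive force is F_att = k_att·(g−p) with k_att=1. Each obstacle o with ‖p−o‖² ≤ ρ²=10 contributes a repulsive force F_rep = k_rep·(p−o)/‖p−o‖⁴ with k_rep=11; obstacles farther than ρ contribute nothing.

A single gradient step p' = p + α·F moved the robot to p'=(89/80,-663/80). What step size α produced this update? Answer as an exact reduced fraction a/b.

α = 1/20

F_att = 1·(g−p) = 1·(5,-3) = (5.0000,-3.0000)
o1: d²=260 > ρ²=10 → inactive
o2: d²=2 ≤ ρ²=10; F_rep = 11·(-1,-1)/2² = (-2.7500,-2.7500)
o3: d²=373 > ρ²=10 → inactive
o4: d²=281 > ρ²=10 → inactive
F = F_att + ΣF_rep = (2.2500,-5.7500)
Δp = p'−p = (0.1125,-0.2875); α = Δx/Fx = (9/80) / (9/4) = 1/20
check: Δy/Fy = (-23/80) / (-23/4) = 1/20 ✓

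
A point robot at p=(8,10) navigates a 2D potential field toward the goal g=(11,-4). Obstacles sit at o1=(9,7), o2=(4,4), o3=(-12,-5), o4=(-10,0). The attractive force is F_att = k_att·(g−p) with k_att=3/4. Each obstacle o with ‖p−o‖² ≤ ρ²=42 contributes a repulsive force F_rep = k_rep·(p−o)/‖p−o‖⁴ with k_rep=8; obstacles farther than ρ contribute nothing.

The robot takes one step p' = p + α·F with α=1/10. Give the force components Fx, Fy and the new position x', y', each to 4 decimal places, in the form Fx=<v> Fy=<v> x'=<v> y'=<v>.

Fx=2.1700 Fy=-10.2600 x'=8.2170 y'=8.9740

F_att = 3/4·(g−p) = 3/4·(3,-14) = (2.2500,-10.5000)
o1: d²=10 ≤ ρ²=42; F_rep = 8·(-1,3)/10² = (-0.0800,0.2400)
o2: d²=52 > ρ²=42 → inactive
o3: d²=625 > ρ²=42 → inactive
o4: d²=424 > ρ²=42 → inactive
F = F_att + ΣF_rep = (2.1700,-10.2600)
p' = p + 1/10·F = (8.2170,8.9740)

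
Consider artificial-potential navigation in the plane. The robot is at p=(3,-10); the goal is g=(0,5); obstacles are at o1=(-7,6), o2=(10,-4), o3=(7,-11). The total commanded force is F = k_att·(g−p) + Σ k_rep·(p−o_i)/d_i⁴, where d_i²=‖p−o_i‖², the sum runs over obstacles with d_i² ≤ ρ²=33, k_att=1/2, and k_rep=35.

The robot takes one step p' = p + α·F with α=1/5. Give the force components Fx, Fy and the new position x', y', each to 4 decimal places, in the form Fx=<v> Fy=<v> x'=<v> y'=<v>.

F_att = 1/2·(g−p) = 1/2·(-3,15) = (-1.5000,7.5000)
o1: d²=356 > ρ²=33 → inactive
o2: d²=85 > ρ²=33 → inactive
o3: d²=17 ≤ ρ²=33; F_rep = 35·(-4,1)/17² = (-0.4844,0.1211)
F = F_att + ΣF_rep = (-1.9844,7.6211)
p' = p + 1/5·F = (2.6031,-8.4758)

Fx=-1.9844 Fy=7.6211 x'=2.6031 y'=-8.4758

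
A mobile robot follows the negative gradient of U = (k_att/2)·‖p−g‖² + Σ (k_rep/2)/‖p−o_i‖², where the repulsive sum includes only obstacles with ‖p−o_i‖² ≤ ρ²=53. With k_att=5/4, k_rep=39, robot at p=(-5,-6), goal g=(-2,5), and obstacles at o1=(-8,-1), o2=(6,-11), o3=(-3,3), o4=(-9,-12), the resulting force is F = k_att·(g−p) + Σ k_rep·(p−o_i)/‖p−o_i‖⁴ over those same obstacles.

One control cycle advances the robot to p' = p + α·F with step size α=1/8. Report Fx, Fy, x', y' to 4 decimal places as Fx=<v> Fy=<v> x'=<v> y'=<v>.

Fx=3.9089 Fy=13.6679 x'=-4.5114 y'=-4.2915

F_att = 5/4·(g−p) = 5/4·(3,11) = (3.7500,13.7500)
o1: d²=34 ≤ ρ²=53; F_rep = 39·(3,-5)/34² = (0.1012,-0.1687)
o2: d²=146 > ρ²=53 → inactive
o3: d²=85 > ρ²=53 → inactive
o4: d²=52 ≤ ρ²=53; F_rep = 39·(4,6)/52² = (0.0577,0.0865)
F = F_att + ΣF_rep = (3.9089,13.6679)
p' = p + 1/8·F = (-4.5114,-4.2915)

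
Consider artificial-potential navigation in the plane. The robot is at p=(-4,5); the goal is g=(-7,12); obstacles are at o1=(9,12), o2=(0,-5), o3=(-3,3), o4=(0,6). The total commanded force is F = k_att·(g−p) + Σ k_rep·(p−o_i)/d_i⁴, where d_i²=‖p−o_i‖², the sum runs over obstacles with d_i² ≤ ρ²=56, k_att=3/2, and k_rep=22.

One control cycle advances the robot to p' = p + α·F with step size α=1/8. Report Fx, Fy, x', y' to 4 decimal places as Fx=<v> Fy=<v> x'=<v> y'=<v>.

F_att = 3/2·(g−p) = 3/2·(-3,7) = (-4.5000,10.5000)
o1: d²=218 > ρ²=56 → inactive
o2: d²=116 > ρ²=56 → inactive
o3: d²=5 ≤ ρ²=56; F_rep = 22·(-1,2)/5² = (-0.8800,1.7600)
o4: d²=17 ≤ ρ²=56; F_rep = 22·(-4,-1)/17² = (-0.3045,-0.0761)
F = F_att + ΣF_rep = (-5.6845,12.1839)
p' = p + 1/8·F = (-4.7106,6.5230)

Fx=-5.6845 Fy=12.1839 x'=-4.7106 y'=6.5230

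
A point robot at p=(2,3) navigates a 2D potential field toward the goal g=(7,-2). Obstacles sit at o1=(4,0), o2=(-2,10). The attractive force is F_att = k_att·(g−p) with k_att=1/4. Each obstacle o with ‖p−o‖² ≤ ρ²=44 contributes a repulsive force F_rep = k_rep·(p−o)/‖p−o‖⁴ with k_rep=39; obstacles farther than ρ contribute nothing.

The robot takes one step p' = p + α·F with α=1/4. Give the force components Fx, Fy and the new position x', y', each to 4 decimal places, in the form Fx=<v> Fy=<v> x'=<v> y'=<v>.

F_att = 1/4·(g−p) = 1/4·(5,-5) = (1.2500,-1.2500)
o1: d²=13 ≤ ρ²=44; F_rep = 39·(-2,3)/13² = (-0.4615,0.6923)
o2: d²=65 > ρ²=44 → inactive
F = F_att + ΣF_rep = (0.7885,-0.5577)
p' = p + 1/4·F = (2.1971,2.8606)

Fx=0.7885 Fy=-0.5577 x'=2.1971 y'=2.8606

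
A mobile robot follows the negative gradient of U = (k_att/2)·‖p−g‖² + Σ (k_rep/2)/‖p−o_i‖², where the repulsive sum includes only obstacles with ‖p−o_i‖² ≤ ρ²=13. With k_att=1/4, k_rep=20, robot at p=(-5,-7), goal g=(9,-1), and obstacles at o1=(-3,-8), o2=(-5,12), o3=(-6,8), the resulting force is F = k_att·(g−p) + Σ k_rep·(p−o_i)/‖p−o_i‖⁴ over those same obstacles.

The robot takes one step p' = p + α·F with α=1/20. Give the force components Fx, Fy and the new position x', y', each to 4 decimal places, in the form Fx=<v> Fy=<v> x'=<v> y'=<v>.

F_att = 1/4·(g−p) = 1/4·(14,6) = (3.5000,1.5000)
o1: d²=5 ≤ ρ²=13; F_rep = 20·(-2,1)/5² = (-1.6000,0.8000)
o2: d²=361 > ρ²=13 → inactive
o3: d²=226 > ρ²=13 → inactive
F = F_att + ΣF_rep = (1.9000,2.3000)
p' = p + 1/20·F = (-4.9050,-6.8850)

Fx=1.9000 Fy=2.3000 x'=-4.9050 y'=-6.8850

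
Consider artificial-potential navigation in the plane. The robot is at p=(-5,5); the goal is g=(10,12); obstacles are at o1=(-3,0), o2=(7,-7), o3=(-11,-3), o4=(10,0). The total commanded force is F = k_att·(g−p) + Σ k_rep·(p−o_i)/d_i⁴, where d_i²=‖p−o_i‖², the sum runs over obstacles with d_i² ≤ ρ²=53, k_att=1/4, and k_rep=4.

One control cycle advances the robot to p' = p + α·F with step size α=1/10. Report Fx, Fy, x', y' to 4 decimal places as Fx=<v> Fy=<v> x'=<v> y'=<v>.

Fx=3.7405 Fy=1.7738 x'=-4.6260 y'=5.1774

F_att = 1/4·(g−p) = 1/4·(15,7) = (3.7500,1.7500)
o1: d²=29 ≤ ρ²=53; F_rep = 4·(-2,5)/29² = (-0.0095,0.0238)
o2: d²=288 > ρ²=53 → inactive
o3: d²=100 > ρ²=53 → inactive
o4: d²=250 > ρ²=53 → inactive
F = F_att + ΣF_rep = (3.7405,1.7738)
p' = p + 1/10·F = (-4.6260,5.1774)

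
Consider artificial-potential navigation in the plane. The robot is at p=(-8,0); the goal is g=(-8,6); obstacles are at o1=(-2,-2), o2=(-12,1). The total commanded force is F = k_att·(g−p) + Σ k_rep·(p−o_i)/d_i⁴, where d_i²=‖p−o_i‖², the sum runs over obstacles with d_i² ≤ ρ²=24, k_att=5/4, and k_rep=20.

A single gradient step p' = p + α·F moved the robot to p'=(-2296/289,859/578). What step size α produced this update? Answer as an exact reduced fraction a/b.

α = 1/5

F_att = 5/4·(g−p) = 5/4·(0,6) = (0.0000,7.5000)
o1: d²=40 > ρ²=24 → inactive
o2: d²=17 ≤ ρ²=24; F_rep = 20·(4,-1)/17² = (0.2768,-0.0692)
F = F_att + ΣF_rep = (0.2768,7.4308)
Δp = p'−p = (0.0554,1.4862); α = Δx/Fx = (16/289) / (80/289) = 1/5
check: Δy/Fy = (859/578) / (4295/578) = 1/5 ✓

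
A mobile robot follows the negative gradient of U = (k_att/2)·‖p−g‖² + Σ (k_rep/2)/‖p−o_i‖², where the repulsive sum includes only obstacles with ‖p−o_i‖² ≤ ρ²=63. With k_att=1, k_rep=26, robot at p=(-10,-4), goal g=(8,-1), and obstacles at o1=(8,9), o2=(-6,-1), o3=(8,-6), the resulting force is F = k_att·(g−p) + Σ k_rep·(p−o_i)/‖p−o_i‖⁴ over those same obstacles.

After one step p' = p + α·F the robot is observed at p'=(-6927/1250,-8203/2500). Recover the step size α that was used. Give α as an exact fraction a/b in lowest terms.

F_att = 1·(g−p) = 1·(18,3) = (18.0000,3.0000)
o1: d²=493 > ρ²=63 → inactive
o2: d²=25 ≤ ρ²=63; F_rep = 26·(-4,-3)/25² = (-0.1664,-0.1248)
o3: d²=328 > ρ²=63 → inactive
F = F_att + ΣF_rep = (17.8336,2.8752)
Δp = p'−p = (4.4584,0.7188); α = Δx/Fx = (5573/1250) / (11146/625) = 1/4
check: Δy/Fy = (1797/2500) / (1797/625) = 1/4 ✓

α = 1/4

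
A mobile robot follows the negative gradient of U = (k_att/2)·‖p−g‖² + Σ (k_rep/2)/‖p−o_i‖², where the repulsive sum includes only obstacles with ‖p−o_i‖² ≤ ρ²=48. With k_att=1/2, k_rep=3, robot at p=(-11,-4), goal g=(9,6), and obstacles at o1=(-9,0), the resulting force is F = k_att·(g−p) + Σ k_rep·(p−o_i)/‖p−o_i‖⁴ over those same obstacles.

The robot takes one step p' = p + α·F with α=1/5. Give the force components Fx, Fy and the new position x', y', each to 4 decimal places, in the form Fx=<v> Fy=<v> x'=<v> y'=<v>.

F_att = 1/2·(g−p) = 1/2·(20,10) = (10.0000,5.0000)
o1: d²=20 ≤ ρ²=48; F_rep = 3·(-2,-4)/20² = (-0.0150,-0.0300)
F = F_att + ΣF_rep = (9.9850,4.9700)
p' = p + 1/5·F = (-9.0030,-3.0060)

Fx=9.9850 Fy=4.9700 x'=-9.0030 y'=-3.0060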